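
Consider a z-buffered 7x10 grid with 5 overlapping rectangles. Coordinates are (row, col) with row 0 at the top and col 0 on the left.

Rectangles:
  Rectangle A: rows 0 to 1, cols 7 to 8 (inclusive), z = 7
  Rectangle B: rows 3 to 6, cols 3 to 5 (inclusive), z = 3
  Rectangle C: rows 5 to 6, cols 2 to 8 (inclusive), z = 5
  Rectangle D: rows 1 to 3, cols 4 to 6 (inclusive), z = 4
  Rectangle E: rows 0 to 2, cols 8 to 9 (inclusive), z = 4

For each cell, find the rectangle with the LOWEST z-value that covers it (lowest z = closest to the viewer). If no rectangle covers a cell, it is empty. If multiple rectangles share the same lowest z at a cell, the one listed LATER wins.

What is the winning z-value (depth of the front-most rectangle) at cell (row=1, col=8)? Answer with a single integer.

Answer: 4

Derivation:
Check cell (1,8):
  A: rows 0-1 cols 7-8 z=7 -> covers; best now A (z=7)
  B: rows 3-6 cols 3-5 -> outside (row miss)
  C: rows 5-6 cols 2-8 -> outside (row miss)
  D: rows 1-3 cols 4-6 -> outside (col miss)
  E: rows 0-2 cols 8-9 z=4 -> covers; best now E (z=4)
Winner: E at z=4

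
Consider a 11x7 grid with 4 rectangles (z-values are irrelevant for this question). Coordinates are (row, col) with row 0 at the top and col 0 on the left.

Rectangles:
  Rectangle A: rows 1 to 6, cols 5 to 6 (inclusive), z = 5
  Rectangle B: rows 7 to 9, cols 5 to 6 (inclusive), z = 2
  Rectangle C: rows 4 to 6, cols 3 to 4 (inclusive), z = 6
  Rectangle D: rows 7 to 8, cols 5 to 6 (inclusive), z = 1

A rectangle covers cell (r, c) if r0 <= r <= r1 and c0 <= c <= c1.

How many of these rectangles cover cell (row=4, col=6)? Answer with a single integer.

Check cell (4,6):
  A: rows 1-6 cols 5-6 -> covers
  B: rows 7-9 cols 5-6 -> outside (row miss)
  C: rows 4-6 cols 3-4 -> outside (col miss)
  D: rows 7-8 cols 5-6 -> outside (row miss)
Count covering = 1

Answer: 1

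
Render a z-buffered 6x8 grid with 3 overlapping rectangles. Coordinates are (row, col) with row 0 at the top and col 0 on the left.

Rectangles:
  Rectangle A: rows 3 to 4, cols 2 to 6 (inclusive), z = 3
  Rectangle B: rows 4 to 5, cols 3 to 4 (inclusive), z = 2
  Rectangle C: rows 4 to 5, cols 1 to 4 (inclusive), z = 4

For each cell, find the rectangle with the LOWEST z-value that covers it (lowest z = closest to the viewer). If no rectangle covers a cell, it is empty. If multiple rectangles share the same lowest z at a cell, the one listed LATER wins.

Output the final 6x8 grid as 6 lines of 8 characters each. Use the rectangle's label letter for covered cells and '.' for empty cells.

........
........
........
..AAAAA.
.CABBAA.
.CCBB...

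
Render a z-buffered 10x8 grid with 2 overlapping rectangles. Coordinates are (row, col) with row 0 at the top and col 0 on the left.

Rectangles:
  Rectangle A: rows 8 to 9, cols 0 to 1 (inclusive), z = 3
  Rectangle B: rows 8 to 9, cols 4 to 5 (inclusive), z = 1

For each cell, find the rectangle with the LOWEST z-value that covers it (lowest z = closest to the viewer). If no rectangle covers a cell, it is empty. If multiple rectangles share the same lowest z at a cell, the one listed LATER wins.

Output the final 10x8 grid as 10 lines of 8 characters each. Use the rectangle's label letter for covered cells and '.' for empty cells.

........
........
........
........
........
........
........
........
AA..BB..
AA..BB..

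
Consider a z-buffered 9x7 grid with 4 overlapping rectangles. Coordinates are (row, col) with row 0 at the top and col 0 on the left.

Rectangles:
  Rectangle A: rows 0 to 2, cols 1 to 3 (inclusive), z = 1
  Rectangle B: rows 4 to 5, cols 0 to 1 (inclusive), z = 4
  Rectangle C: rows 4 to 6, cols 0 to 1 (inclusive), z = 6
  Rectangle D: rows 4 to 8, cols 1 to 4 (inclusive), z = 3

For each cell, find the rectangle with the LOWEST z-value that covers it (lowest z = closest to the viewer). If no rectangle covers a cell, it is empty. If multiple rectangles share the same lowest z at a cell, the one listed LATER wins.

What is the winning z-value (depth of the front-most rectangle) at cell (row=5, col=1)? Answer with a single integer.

Answer: 3

Derivation:
Check cell (5,1):
  A: rows 0-2 cols 1-3 -> outside (row miss)
  B: rows 4-5 cols 0-1 z=4 -> covers; best now B (z=4)
  C: rows 4-6 cols 0-1 z=6 -> covers; best now B (z=4)
  D: rows 4-8 cols 1-4 z=3 -> covers; best now D (z=3)
Winner: D at z=3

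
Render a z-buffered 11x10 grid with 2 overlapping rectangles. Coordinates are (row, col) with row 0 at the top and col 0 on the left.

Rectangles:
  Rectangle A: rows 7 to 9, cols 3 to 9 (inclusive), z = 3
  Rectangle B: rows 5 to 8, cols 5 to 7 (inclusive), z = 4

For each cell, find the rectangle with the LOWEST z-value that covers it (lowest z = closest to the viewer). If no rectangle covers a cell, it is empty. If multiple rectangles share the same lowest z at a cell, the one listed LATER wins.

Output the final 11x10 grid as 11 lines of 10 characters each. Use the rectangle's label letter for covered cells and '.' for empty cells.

..........
..........
..........
..........
..........
.....BBB..
.....BBB..
...AAAAAAA
...AAAAAAA
...AAAAAAA
..........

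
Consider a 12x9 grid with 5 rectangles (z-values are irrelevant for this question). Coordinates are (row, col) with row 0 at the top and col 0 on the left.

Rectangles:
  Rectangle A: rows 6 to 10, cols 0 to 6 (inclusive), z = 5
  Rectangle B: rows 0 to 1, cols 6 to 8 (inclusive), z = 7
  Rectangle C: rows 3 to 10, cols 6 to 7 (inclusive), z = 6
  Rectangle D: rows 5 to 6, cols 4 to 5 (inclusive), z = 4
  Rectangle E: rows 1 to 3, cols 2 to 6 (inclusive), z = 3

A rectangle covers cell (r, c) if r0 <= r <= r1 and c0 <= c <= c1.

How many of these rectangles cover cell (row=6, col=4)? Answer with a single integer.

Check cell (6,4):
  A: rows 6-10 cols 0-6 -> covers
  B: rows 0-1 cols 6-8 -> outside (row miss)
  C: rows 3-10 cols 6-7 -> outside (col miss)
  D: rows 5-6 cols 4-5 -> covers
  E: rows 1-3 cols 2-6 -> outside (row miss)
Count covering = 2

Answer: 2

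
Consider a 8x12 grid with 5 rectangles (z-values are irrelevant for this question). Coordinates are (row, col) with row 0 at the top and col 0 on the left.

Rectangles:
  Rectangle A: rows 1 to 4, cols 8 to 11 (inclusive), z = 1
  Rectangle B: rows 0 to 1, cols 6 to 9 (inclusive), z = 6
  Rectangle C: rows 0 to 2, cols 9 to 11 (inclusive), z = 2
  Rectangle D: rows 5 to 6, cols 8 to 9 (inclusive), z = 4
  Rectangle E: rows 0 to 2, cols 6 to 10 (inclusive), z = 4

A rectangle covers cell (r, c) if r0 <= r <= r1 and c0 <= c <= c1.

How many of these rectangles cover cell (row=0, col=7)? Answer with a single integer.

Answer: 2

Derivation:
Check cell (0,7):
  A: rows 1-4 cols 8-11 -> outside (row miss)
  B: rows 0-1 cols 6-9 -> covers
  C: rows 0-2 cols 9-11 -> outside (col miss)
  D: rows 5-6 cols 8-9 -> outside (row miss)
  E: rows 0-2 cols 6-10 -> covers
Count covering = 2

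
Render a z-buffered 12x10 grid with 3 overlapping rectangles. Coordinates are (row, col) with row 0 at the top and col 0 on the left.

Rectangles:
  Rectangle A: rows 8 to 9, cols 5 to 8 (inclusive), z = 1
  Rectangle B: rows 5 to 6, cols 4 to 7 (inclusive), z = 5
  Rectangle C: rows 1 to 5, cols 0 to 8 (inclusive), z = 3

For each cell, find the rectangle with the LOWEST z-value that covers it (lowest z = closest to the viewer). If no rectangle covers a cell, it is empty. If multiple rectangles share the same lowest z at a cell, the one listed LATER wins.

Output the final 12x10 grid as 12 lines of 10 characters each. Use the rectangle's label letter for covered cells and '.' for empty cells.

..........
CCCCCCCCC.
CCCCCCCCC.
CCCCCCCCC.
CCCCCCCCC.
CCCCCCCCC.
....BBBB..
..........
.....AAAA.
.....AAAA.
..........
..........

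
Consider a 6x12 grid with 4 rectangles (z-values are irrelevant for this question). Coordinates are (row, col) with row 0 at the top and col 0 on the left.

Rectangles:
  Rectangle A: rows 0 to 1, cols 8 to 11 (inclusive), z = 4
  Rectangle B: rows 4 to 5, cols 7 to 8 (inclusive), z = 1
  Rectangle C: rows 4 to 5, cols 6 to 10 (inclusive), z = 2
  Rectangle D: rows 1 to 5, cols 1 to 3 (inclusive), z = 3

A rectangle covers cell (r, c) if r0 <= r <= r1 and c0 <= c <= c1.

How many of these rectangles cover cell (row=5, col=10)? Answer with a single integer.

Answer: 1

Derivation:
Check cell (5,10):
  A: rows 0-1 cols 8-11 -> outside (row miss)
  B: rows 4-5 cols 7-8 -> outside (col miss)
  C: rows 4-5 cols 6-10 -> covers
  D: rows 1-5 cols 1-3 -> outside (col miss)
Count covering = 1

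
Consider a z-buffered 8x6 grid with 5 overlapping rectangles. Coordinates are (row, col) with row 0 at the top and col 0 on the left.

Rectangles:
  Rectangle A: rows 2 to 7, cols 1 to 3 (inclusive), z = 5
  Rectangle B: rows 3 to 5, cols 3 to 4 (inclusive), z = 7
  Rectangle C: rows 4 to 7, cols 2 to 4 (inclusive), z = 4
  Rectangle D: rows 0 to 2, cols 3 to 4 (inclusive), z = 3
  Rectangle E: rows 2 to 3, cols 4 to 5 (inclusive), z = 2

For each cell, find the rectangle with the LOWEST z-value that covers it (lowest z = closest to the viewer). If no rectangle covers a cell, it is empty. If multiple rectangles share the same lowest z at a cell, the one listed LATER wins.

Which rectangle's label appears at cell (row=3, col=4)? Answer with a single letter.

Check cell (3,4):
  A: rows 2-7 cols 1-3 -> outside (col miss)
  B: rows 3-5 cols 3-4 z=7 -> covers; best now B (z=7)
  C: rows 4-7 cols 2-4 -> outside (row miss)
  D: rows 0-2 cols 3-4 -> outside (row miss)
  E: rows 2-3 cols 4-5 z=2 -> covers; best now E (z=2)
Winner: E at z=2

Answer: E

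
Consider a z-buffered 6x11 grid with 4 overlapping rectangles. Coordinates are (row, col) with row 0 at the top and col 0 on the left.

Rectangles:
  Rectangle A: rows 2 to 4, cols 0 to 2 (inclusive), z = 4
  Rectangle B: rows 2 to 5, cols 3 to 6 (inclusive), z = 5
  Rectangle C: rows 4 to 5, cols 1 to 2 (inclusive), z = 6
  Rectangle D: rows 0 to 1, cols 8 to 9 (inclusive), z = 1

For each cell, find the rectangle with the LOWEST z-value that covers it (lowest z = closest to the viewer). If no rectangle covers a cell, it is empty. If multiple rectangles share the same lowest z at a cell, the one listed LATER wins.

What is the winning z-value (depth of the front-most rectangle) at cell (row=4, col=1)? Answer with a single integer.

Answer: 4

Derivation:
Check cell (4,1):
  A: rows 2-4 cols 0-2 z=4 -> covers; best now A (z=4)
  B: rows 2-5 cols 3-6 -> outside (col miss)
  C: rows 4-5 cols 1-2 z=6 -> covers; best now A (z=4)
  D: rows 0-1 cols 8-9 -> outside (row miss)
Winner: A at z=4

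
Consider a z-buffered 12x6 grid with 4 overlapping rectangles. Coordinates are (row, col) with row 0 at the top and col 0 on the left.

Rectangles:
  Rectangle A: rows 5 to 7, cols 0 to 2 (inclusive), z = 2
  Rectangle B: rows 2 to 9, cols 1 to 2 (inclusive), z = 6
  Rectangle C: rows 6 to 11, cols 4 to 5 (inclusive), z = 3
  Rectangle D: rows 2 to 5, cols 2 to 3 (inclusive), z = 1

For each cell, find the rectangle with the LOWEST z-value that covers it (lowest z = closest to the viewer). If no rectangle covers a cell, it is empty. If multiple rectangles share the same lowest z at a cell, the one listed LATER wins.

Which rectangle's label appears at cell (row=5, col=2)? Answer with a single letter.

Answer: D

Derivation:
Check cell (5,2):
  A: rows 5-7 cols 0-2 z=2 -> covers; best now A (z=2)
  B: rows 2-9 cols 1-2 z=6 -> covers; best now A (z=2)
  C: rows 6-11 cols 4-5 -> outside (row miss)
  D: rows 2-5 cols 2-3 z=1 -> covers; best now D (z=1)
Winner: D at z=1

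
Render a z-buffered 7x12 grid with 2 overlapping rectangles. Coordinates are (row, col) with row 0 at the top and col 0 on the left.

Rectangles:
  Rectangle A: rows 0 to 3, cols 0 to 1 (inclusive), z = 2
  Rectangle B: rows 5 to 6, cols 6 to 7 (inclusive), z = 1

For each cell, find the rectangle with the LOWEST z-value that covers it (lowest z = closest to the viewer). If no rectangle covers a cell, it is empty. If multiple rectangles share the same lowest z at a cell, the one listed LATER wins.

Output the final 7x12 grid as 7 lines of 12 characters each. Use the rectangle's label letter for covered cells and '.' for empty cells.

AA..........
AA..........
AA..........
AA..........
............
......BB....
......BB....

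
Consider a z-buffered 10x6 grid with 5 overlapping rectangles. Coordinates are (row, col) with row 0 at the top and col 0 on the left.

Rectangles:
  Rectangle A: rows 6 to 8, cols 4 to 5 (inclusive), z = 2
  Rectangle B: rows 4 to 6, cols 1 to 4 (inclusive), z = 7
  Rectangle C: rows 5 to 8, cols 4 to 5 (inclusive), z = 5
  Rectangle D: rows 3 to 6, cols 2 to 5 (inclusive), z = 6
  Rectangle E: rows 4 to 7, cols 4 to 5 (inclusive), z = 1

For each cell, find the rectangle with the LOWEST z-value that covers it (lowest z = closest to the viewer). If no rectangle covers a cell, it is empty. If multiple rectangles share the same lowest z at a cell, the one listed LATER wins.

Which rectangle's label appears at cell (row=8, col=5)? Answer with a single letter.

Check cell (8,5):
  A: rows 6-8 cols 4-5 z=2 -> covers; best now A (z=2)
  B: rows 4-6 cols 1-4 -> outside (row miss)
  C: rows 5-8 cols 4-5 z=5 -> covers; best now A (z=2)
  D: rows 3-6 cols 2-5 -> outside (row miss)
  E: rows 4-7 cols 4-5 -> outside (row miss)
Winner: A at z=2

Answer: A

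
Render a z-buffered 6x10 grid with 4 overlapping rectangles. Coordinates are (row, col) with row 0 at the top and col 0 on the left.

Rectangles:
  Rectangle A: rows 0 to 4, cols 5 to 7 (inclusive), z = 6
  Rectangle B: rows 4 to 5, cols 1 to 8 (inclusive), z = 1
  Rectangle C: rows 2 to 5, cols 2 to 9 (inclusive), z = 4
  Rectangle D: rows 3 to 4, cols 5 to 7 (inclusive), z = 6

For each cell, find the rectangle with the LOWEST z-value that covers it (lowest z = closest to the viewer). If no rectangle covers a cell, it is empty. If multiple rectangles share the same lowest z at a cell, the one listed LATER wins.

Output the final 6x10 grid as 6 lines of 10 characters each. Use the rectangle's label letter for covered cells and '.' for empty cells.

.....AAA..
.....AAA..
..CCCCCCCC
..CCCCCCCC
.BBBBBBBBC
.BBBBBBBBC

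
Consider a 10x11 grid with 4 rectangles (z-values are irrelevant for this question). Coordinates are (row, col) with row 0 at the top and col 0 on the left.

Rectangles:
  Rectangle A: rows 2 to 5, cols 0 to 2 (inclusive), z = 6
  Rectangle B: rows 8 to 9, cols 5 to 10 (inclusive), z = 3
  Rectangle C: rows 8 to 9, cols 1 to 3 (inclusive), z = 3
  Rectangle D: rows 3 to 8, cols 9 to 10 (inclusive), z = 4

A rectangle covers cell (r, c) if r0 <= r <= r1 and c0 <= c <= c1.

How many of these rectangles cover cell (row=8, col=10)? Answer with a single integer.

Answer: 2

Derivation:
Check cell (8,10):
  A: rows 2-5 cols 0-2 -> outside (row miss)
  B: rows 8-9 cols 5-10 -> covers
  C: rows 8-9 cols 1-3 -> outside (col miss)
  D: rows 3-8 cols 9-10 -> covers
Count covering = 2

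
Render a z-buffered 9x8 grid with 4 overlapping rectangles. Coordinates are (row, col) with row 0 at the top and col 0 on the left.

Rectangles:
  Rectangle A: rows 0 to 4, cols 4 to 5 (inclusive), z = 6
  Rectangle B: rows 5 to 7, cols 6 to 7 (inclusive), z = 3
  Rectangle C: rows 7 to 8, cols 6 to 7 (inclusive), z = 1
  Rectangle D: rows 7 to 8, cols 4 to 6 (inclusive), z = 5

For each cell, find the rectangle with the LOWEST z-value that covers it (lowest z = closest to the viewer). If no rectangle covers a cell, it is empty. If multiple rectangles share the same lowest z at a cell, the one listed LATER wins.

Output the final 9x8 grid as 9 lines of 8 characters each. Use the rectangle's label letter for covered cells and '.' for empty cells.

....AA..
....AA..
....AA..
....AA..
....AA..
......BB
......BB
....DDCC
....DDCC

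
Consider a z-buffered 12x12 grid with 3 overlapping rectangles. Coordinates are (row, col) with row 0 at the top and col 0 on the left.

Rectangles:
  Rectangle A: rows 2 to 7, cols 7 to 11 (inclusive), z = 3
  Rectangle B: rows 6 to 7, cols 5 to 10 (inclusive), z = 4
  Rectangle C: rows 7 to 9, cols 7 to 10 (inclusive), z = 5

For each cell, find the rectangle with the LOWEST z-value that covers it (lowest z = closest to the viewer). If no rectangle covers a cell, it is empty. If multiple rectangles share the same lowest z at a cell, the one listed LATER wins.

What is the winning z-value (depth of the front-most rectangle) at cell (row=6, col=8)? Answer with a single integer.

Check cell (6,8):
  A: rows 2-7 cols 7-11 z=3 -> covers; best now A (z=3)
  B: rows 6-7 cols 5-10 z=4 -> covers; best now A (z=3)
  C: rows 7-9 cols 7-10 -> outside (row miss)
Winner: A at z=3

Answer: 3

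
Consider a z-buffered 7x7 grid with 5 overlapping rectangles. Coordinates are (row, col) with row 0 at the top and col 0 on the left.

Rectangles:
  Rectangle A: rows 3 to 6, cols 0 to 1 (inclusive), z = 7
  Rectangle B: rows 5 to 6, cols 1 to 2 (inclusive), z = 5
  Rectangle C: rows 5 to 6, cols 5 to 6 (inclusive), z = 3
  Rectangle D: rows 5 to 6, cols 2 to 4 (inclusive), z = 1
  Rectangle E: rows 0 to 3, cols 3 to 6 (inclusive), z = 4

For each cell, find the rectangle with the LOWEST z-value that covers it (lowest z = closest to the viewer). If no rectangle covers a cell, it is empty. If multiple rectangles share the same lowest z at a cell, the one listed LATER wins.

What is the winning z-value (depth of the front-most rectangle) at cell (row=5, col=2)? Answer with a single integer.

Answer: 1

Derivation:
Check cell (5,2):
  A: rows 3-6 cols 0-1 -> outside (col miss)
  B: rows 5-6 cols 1-2 z=5 -> covers; best now B (z=5)
  C: rows 5-6 cols 5-6 -> outside (col miss)
  D: rows 5-6 cols 2-4 z=1 -> covers; best now D (z=1)
  E: rows 0-3 cols 3-6 -> outside (row miss)
Winner: D at z=1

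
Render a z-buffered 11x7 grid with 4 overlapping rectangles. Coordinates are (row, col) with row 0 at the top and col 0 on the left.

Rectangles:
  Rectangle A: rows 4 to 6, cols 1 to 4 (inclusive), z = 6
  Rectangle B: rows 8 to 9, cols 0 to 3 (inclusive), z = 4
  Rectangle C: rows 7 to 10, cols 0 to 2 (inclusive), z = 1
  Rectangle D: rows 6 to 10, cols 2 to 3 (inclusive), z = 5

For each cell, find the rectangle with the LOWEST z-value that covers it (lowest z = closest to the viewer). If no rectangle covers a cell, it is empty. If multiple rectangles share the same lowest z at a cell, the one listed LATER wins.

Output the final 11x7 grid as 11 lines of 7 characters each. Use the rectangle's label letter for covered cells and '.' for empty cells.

.......
.......
.......
.......
.AAAA..
.AAAA..
.ADDA..
CCCD...
CCCB...
CCCB...
CCCD...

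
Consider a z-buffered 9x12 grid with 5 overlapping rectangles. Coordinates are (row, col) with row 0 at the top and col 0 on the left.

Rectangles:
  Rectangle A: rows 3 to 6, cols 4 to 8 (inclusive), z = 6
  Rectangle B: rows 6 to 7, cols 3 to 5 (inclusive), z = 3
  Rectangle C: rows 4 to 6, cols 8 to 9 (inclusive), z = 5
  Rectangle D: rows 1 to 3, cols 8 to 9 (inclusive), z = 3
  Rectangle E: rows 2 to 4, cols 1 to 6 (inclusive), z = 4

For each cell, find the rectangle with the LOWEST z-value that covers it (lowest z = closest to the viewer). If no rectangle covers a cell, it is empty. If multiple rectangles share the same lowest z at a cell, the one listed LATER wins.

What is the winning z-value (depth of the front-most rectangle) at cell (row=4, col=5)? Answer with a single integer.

Check cell (4,5):
  A: rows 3-6 cols 4-8 z=6 -> covers; best now A (z=6)
  B: rows 6-7 cols 3-5 -> outside (row miss)
  C: rows 4-6 cols 8-9 -> outside (col miss)
  D: rows 1-3 cols 8-9 -> outside (row miss)
  E: rows 2-4 cols 1-6 z=4 -> covers; best now E (z=4)
Winner: E at z=4

Answer: 4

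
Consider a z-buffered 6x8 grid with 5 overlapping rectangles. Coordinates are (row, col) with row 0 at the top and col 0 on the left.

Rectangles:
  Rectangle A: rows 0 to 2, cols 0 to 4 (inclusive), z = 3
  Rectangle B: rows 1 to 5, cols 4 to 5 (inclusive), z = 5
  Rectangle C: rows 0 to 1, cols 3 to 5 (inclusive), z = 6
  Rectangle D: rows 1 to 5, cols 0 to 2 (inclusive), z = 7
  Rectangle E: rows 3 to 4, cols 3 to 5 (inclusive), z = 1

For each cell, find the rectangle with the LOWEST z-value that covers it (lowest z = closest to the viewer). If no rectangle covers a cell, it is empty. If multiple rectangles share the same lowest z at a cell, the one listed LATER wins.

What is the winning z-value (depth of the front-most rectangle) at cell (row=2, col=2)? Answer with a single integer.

Answer: 3

Derivation:
Check cell (2,2):
  A: rows 0-2 cols 0-4 z=3 -> covers; best now A (z=3)
  B: rows 1-5 cols 4-5 -> outside (col miss)
  C: rows 0-1 cols 3-5 -> outside (row miss)
  D: rows 1-5 cols 0-2 z=7 -> covers; best now A (z=3)
  E: rows 3-4 cols 3-5 -> outside (row miss)
Winner: A at z=3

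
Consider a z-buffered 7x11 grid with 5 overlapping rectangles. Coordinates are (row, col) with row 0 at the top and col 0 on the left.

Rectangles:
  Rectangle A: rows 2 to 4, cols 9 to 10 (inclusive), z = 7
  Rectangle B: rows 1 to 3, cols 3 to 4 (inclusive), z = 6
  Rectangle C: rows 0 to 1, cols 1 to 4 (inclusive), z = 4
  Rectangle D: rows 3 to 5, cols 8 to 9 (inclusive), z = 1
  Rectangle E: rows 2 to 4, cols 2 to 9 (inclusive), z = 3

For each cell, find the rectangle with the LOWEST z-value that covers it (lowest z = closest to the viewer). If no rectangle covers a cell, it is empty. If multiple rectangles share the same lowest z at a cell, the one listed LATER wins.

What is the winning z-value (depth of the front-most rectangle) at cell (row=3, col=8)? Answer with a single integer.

Check cell (3,8):
  A: rows 2-4 cols 9-10 -> outside (col miss)
  B: rows 1-3 cols 3-4 -> outside (col miss)
  C: rows 0-1 cols 1-4 -> outside (row miss)
  D: rows 3-5 cols 8-9 z=1 -> covers; best now D (z=1)
  E: rows 2-4 cols 2-9 z=3 -> covers; best now D (z=1)
Winner: D at z=1

Answer: 1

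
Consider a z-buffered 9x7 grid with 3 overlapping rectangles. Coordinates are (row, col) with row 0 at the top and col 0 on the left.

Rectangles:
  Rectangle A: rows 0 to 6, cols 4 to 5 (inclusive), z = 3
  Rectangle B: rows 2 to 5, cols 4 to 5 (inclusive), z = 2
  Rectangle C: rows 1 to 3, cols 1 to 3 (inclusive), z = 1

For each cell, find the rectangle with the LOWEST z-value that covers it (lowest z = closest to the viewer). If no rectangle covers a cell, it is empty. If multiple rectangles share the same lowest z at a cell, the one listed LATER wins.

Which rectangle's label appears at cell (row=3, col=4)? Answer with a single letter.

Check cell (3,4):
  A: rows 0-6 cols 4-5 z=3 -> covers; best now A (z=3)
  B: rows 2-5 cols 4-5 z=2 -> covers; best now B (z=2)
  C: rows 1-3 cols 1-3 -> outside (col miss)
Winner: B at z=2

Answer: B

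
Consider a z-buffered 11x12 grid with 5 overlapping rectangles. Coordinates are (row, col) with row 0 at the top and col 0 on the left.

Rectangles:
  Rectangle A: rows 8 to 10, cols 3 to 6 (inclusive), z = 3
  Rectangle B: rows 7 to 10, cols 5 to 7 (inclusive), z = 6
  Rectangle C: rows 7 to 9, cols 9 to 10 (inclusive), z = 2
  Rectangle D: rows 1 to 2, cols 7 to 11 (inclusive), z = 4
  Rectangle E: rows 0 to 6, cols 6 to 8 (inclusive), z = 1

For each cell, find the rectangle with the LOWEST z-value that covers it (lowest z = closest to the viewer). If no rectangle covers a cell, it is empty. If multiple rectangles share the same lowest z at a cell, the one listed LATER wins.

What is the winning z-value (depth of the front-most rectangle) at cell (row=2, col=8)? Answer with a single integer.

Check cell (2,8):
  A: rows 8-10 cols 3-6 -> outside (row miss)
  B: rows 7-10 cols 5-7 -> outside (row miss)
  C: rows 7-9 cols 9-10 -> outside (row miss)
  D: rows 1-2 cols 7-11 z=4 -> covers; best now D (z=4)
  E: rows 0-6 cols 6-8 z=1 -> covers; best now E (z=1)
Winner: E at z=1

Answer: 1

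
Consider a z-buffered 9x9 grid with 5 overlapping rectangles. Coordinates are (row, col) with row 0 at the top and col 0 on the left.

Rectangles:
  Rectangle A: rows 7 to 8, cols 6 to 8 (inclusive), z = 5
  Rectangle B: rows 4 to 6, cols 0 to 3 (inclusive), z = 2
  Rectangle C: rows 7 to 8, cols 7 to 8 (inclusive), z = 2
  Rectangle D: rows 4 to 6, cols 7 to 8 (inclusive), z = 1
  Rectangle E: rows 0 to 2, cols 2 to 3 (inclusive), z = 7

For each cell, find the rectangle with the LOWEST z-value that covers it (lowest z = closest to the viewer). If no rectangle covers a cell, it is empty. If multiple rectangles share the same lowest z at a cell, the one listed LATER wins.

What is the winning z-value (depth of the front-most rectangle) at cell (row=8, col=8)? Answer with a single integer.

Answer: 2

Derivation:
Check cell (8,8):
  A: rows 7-8 cols 6-8 z=5 -> covers; best now A (z=5)
  B: rows 4-6 cols 0-3 -> outside (row miss)
  C: rows 7-8 cols 7-8 z=2 -> covers; best now C (z=2)
  D: rows 4-6 cols 7-8 -> outside (row miss)
  E: rows 0-2 cols 2-3 -> outside (row miss)
Winner: C at z=2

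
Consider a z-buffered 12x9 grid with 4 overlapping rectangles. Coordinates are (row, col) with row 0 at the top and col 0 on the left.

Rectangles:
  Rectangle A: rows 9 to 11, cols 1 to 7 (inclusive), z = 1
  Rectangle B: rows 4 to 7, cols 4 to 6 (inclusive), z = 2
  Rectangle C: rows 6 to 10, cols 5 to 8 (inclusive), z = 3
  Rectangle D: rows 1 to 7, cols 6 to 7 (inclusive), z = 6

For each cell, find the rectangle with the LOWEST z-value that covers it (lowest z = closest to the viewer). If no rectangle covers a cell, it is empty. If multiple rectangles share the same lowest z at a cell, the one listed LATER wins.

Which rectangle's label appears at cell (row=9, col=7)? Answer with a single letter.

Check cell (9,7):
  A: rows 9-11 cols 1-7 z=1 -> covers; best now A (z=1)
  B: rows 4-7 cols 4-6 -> outside (row miss)
  C: rows 6-10 cols 5-8 z=3 -> covers; best now A (z=1)
  D: rows 1-7 cols 6-7 -> outside (row miss)
Winner: A at z=1

Answer: A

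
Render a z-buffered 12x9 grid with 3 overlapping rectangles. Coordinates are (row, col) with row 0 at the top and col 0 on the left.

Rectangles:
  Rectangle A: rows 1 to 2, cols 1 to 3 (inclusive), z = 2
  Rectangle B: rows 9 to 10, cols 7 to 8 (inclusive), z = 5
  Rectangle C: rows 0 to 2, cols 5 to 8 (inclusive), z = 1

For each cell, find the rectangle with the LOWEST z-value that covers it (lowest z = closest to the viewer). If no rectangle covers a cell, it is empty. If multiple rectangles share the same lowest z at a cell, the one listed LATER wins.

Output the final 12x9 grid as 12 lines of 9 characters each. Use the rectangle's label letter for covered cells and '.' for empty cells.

.....CCCC
.AAA.CCCC
.AAA.CCCC
.........
.........
.........
.........
.........
.........
.......BB
.......BB
.........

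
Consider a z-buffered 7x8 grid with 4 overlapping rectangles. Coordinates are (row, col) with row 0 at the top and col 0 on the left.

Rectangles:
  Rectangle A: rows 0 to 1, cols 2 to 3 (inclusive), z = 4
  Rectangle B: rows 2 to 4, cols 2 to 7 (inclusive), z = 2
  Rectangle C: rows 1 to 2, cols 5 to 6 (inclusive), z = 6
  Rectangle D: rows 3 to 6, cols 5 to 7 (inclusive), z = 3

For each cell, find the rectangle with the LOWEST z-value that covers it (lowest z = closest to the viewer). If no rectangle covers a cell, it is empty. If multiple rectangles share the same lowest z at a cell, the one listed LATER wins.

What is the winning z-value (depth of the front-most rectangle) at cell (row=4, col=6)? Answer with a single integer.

Answer: 2

Derivation:
Check cell (4,6):
  A: rows 0-1 cols 2-3 -> outside (row miss)
  B: rows 2-4 cols 2-7 z=2 -> covers; best now B (z=2)
  C: rows 1-2 cols 5-6 -> outside (row miss)
  D: rows 3-6 cols 5-7 z=3 -> covers; best now B (z=2)
Winner: B at z=2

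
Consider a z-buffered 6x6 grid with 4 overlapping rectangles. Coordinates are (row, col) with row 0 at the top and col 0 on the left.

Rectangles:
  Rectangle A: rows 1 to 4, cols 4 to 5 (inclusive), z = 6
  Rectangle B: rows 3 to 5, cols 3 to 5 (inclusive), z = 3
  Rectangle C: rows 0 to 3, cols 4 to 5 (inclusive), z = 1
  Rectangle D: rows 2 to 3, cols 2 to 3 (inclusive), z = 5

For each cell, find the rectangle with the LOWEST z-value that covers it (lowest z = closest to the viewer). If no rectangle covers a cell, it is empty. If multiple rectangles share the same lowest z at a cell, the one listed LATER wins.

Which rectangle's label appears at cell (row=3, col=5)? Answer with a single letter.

Check cell (3,5):
  A: rows 1-4 cols 4-5 z=6 -> covers; best now A (z=6)
  B: rows 3-5 cols 3-5 z=3 -> covers; best now B (z=3)
  C: rows 0-3 cols 4-5 z=1 -> covers; best now C (z=1)
  D: rows 2-3 cols 2-3 -> outside (col miss)
Winner: C at z=1

Answer: C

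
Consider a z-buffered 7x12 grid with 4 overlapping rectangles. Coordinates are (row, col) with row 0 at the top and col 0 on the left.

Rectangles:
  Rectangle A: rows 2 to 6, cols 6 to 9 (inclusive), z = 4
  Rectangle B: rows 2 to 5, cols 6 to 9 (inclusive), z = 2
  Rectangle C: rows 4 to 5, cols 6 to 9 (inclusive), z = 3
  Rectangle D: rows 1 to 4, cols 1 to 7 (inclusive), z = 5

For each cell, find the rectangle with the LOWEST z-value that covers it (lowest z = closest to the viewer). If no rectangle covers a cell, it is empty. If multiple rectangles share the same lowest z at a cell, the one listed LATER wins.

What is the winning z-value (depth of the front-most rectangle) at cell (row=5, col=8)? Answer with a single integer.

Check cell (5,8):
  A: rows 2-6 cols 6-9 z=4 -> covers; best now A (z=4)
  B: rows 2-5 cols 6-9 z=2 -> covers; best now B (z=2)
  C: rows 4-5 cols 6-9 z=3 -> covers; best now B (z=2)
  D: rows 1-4 cols 1-7 -> outside (row miss)
Winner: B at z=2

Answer: 2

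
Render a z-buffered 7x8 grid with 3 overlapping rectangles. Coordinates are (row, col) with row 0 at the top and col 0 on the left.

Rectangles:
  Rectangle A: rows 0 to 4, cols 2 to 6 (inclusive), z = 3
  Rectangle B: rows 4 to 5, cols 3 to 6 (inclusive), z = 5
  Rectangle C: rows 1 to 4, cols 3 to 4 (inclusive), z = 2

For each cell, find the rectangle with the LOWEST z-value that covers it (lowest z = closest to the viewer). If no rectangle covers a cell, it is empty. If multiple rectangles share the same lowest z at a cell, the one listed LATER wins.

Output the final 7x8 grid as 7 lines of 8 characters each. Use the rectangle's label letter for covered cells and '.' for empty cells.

..AAAAA.
..ACCAA.
..ACCAA.
..ACCAA.
..ACCAA.
...BBBB.
........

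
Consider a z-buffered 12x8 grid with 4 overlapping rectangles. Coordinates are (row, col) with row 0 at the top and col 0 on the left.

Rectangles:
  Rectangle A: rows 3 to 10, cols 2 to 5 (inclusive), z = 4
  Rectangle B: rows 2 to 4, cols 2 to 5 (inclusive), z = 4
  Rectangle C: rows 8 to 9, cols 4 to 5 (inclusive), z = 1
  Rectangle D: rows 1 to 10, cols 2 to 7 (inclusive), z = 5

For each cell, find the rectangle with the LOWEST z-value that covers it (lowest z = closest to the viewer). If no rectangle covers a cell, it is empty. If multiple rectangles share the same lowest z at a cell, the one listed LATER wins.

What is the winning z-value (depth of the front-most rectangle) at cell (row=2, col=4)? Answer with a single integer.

Answer: 4

Derivation:
Check cell (2,4):
  A: rows 3-10 cols 2-5 -> outside (row miss)
  B: rows 2-4 cols 2-5 z=4 -> covers; best now B (z=4)
  C: rows 8-9 cols 4-5 -> outside (row miss)
  D: rows 1-10 cols 2-7 z=5 -> covers; best now B (z=4)
Winner: B at z=4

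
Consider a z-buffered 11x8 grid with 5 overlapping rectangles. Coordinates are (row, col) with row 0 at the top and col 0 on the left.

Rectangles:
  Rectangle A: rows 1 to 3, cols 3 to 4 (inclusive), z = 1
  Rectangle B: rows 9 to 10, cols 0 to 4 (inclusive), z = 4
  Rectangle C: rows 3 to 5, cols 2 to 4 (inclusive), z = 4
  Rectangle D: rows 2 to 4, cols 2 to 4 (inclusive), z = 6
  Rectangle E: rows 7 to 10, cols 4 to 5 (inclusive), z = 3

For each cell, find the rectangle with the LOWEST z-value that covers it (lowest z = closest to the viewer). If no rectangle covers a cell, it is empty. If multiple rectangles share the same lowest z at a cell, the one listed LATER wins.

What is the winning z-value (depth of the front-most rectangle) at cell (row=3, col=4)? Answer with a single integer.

Check cell (3,4):
  A: rows 1-3 cols 3-4 z=1 -> covers; best now A (z=1)
  B: rows 9-10 cols 0-4 -> outside (row miss)
  C: rows 3-5 cols 2-4 z=4 -> covers; best now A (z=1)
  D: rows 2-4 cols 2-4 z=6 -> covers; best now A (z=1)
  E: rows 7-10 cols 4-5 -> outside (row miss)
Winner: A at z=1

Answer: 1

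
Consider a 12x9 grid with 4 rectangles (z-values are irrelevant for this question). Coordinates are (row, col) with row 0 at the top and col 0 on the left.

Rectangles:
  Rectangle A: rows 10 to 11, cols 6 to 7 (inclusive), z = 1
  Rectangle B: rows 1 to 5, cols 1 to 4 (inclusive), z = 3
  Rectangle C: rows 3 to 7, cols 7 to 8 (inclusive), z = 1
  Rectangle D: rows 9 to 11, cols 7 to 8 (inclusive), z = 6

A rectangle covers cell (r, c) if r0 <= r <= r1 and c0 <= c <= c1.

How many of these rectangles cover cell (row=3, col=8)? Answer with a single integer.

Answer: 1

Derivation:
Check cell (3,8):
  A: rows 10-11 cols 6-7 -> outside (row miss)
  B: rows 1-5 cols 1-4 -> outside (col miss)
  C: rows 3-7 cols 7-8 -> covers
  D: rows 9-11 cols 7-8 -> outside (row miss)
Count covering = 1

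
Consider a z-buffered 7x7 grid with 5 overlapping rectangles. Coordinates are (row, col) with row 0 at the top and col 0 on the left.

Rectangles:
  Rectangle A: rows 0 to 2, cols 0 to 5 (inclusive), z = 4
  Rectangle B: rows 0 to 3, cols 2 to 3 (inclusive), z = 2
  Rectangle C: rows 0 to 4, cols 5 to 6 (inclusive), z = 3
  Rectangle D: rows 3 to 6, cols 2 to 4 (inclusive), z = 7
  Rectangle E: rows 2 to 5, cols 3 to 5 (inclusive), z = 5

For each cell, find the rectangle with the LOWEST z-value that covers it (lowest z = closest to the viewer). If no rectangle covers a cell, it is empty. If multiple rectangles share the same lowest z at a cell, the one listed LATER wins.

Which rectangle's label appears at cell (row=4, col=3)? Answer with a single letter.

Answer: E

Derivation:
Check cell (4,3):
  A: rows 0-2 cols 0-5 -> outside (row miss)
  B: rows 0-3 cols 2-3 -> outside (row miss)
  C: rows 0-4 cols 5-6 -> outside (col miss)
  D: rows 3-6 cols 2-4 z=7 -> covers; best now D (z=7)
  E: rows 2-5 cols 3-5 z=5 -> covers; best now E (z=5)
Winner: E at z=5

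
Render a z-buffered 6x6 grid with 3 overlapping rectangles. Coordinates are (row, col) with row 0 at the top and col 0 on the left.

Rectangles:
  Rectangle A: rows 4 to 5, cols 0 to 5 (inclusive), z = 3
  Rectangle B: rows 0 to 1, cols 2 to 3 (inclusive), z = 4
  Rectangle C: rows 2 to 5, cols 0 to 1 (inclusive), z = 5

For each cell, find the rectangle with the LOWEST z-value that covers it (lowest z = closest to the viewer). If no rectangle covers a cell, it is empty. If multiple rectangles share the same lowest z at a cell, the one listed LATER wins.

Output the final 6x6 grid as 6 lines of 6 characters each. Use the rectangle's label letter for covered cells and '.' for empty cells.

..BB..
..BB..
CC....
CC....
AAAAAA
AAAAAA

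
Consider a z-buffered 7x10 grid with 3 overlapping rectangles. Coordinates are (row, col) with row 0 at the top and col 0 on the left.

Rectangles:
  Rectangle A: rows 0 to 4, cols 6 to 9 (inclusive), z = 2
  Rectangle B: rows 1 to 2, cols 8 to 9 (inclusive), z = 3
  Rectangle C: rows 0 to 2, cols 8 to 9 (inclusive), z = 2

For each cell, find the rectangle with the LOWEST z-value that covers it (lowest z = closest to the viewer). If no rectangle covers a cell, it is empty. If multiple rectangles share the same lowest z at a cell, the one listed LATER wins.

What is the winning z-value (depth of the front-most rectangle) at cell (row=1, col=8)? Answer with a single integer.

Check cell (1,8):
  A: rows 0-4 cols 6-9 z=2 -> covers; best now A (z=2)
  B: rows 1-2 cols 8-9 z=3 -> covers; best now A (z=2)
  C: rows 0-2 cols 8-9 z=2 -> covers; best now C (z=2)
Winner: C at z=2

Answer: 2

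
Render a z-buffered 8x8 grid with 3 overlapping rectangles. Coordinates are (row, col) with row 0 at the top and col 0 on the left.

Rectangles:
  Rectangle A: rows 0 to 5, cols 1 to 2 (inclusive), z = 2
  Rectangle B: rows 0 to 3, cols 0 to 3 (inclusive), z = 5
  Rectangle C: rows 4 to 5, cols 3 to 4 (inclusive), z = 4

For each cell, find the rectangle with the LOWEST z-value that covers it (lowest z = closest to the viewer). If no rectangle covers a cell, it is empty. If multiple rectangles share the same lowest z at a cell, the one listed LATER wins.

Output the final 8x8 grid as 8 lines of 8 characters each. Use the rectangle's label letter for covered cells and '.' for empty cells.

BAAB....
BAAB....
BAAB....
BAAB....
.AACC...
.AACC...
........
........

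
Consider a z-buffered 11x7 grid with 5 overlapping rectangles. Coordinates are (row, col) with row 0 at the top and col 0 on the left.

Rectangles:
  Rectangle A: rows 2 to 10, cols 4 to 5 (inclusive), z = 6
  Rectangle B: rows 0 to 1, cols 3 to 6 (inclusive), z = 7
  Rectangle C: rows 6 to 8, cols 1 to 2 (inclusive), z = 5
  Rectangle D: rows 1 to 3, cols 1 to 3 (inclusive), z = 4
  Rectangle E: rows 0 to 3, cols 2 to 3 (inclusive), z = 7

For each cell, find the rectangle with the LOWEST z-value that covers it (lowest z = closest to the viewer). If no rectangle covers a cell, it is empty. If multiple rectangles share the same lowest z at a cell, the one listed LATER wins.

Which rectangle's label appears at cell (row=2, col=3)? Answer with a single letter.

Check cell (2,3):
  A: rows 2-10 cols 4-5 -> outside (col miss)
  B: rows 0-1 cols 3-6 -> outside (row miss)
  C: rows 6-8 cols 1-2 -> outside (row miss)
  D: rows 1-3 cols 1-3 z=4 -> covers; best now D (z=4)
  E: rows 0-3 cols 2-3 z=7 -> covers; best now D (z=4)
Winner: D at z=4

Answer: D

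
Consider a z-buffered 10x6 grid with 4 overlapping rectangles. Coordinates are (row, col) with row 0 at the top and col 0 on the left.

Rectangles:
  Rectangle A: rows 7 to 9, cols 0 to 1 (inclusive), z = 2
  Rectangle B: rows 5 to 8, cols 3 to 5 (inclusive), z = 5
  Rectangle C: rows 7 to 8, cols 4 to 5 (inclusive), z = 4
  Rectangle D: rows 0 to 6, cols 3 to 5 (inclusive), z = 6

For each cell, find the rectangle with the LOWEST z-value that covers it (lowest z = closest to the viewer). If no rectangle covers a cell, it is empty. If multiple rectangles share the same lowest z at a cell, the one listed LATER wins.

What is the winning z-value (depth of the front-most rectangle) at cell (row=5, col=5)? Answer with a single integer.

Check cell (5,5):
  A: rows 7-9 cols 0-1 -> outside (row miss)
  B: rows 5-8 cols 3-5 z=5 -> covers; best now B (z=5)
  C: rows 7-8 cols 4-5 -> outside (row miss)
  D: rows 0-6 cols 3-5 z=6 -> covers; best now B (z=5)
Winner: B at z=5

Answer: 5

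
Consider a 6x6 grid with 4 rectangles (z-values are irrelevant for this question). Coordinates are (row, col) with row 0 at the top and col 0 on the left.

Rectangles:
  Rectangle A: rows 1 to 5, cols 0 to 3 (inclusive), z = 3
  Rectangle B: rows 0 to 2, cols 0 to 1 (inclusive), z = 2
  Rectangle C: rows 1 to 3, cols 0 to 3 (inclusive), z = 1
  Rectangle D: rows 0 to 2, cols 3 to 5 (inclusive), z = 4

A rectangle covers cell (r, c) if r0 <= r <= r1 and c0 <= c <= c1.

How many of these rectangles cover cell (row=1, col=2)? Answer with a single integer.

Check cell (1,2):
  A: rows 1-5 cols 0-3 -> covers
  B: rows 0-2 cols 0-1 -> outside (col miss)
  C: rows 1-3 cols 0-3 -> covers
  D: rows 0-2 cols 3-5 -> outside (col miss)
Count covering = 2

Answer: 2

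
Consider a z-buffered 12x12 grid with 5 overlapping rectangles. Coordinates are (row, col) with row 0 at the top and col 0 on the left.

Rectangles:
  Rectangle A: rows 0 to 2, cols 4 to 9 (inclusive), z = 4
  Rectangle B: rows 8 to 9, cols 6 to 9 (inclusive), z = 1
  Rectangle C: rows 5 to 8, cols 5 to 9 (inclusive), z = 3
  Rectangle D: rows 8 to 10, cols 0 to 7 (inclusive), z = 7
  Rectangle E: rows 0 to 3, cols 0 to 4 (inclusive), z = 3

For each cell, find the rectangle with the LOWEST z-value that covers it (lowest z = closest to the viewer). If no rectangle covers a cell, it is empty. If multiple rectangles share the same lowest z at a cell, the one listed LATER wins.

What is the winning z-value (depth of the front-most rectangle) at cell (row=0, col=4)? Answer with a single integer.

Check cell (0,4):
  A: rows 0-2 cols 4-9 z=4 -> covers; best now A (z=4)
  B: rows 8-9 cols 6-9 -> outside (row miss)
  C: rows 5-8 cols 5-9 -> outside (row miss)
  D: rows 8-10 cols 0-7 -> outside (row miss)
  E: rows 0-3 cols 0-4 z=3 -> covers; best now E (z=3)
Winner: E at z=3

Answer: 3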